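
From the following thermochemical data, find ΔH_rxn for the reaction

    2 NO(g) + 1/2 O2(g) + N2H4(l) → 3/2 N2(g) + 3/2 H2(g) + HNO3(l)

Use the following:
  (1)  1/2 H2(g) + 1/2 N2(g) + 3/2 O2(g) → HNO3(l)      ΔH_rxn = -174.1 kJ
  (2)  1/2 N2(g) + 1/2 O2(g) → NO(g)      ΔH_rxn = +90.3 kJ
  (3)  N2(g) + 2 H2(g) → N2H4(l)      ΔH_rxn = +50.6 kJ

(1) as written: -174.1 kJ
(2) reversed and × 2: (-2)·(+90.3) = -180.6 kJ
(3) reversed: -50.6 kJ
By Hess's law, ΔH_rxn = (1)·(-174.1) + (-2)·(+90.3) + (-1)·(+50.6) = -405.3 kJ

ΔH_rxn = -405.3 kJ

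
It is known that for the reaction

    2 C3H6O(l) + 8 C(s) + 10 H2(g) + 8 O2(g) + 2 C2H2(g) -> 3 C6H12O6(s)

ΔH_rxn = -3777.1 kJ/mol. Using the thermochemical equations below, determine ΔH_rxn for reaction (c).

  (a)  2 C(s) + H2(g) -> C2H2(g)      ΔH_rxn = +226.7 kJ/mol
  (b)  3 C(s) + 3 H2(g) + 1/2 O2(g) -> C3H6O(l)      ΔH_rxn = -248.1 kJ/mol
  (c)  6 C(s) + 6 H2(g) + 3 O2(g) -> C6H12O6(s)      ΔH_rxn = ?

ΔH_rxn = -1273.3 kJ/mol

(a) reversed and × 2 (reverse to put C2H2(g) on the reactant side; ×2 to match 2 C2H2(g) in the target): (-2)·(+226.7) = -453.4 kJ/mol
(b) reversed and × 2 (C3H6O(l) must end up as a reactant; scale by 2 for the 2 C3H6O(l)): (-2)·(-248.1) = +496.2 kJ/mol
(c) × 3 (scale by 3 for the 3 C6H12O6(s)): contributes 3·x
-3777.1 = (-453.4) + (+496.2) + 3·x
x = (-3777.1 − (+42.8)) / (3) = -1273.3 kJ/mol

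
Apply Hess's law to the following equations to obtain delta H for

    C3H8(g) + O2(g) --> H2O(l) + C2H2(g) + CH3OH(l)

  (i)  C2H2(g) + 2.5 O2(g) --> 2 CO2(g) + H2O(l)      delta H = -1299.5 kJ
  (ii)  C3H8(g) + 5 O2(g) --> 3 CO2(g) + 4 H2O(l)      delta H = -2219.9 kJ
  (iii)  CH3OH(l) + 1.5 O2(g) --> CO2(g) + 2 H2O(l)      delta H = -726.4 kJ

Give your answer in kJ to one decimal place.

delta H = -194.0 kJ

(i) reversed (C2H2(g) must end up as a product): +1299.5 kJ
(ii) as written (C3H8(g) already on the reactant side): -2219.9 kJ
(iii) reversed (CH3OH(l) must end up as a product): +726.4 kJ
delta H = (+1299.5) + (-2219.9) + (+726.4) = -194.0 kJ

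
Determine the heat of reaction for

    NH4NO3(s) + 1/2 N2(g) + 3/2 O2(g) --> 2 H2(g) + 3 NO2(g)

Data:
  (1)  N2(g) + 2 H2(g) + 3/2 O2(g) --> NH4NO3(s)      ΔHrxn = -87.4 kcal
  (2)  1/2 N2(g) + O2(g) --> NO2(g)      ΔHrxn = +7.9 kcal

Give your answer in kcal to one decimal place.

(1) reversed: +87.4 kcal
(2) × 3: (3)·(+7.9) = +23.7 kcal
Combining the equations, ΔHrxn = (+87.4) + (+23.7) = 111.1 kcal

ΔHrxn = 111.1 kcal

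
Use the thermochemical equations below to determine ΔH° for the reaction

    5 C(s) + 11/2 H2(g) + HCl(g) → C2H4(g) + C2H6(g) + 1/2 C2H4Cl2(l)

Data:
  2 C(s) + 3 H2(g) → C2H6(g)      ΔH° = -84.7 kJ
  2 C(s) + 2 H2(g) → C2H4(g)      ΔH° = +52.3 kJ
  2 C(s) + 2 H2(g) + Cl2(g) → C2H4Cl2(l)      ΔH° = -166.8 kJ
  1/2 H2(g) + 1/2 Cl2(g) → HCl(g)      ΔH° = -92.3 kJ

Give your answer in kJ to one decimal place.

ΔH° = -23.5 kJ

equation 1 as written: -84.7 kJ
equation 2 as written: +52.3 kJ
equation 3 × 1/2: (1/2)·(-166.8) = -83.4 kJ
equation 4 reversed: +92.3 kJ
Summing the manipulated equations, ΔH° = (-84.7) + (+52.3) + (-83.4) + (+92.3) = -23.5 kJ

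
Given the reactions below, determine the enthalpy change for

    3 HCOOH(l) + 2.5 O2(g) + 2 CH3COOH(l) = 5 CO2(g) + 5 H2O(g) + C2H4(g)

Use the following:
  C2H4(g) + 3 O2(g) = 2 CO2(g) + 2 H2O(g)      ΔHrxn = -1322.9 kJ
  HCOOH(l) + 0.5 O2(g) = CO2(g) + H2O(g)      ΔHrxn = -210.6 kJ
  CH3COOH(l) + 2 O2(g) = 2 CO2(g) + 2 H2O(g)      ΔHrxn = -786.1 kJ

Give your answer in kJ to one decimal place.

ΔHrxn = -881.1 kJ

equation 1 reversed (reverse to put C2H4(g) on the product side): +1322.9 kJ
equation 2 × 3 (×3 to match 3 HCOOH(l) in the target): (3)·(-210.6) = -631.8 kJ
equation 3 × 2 (×2 to match 2 CH3COOH(l) in the target): (2)·(-786.1) = -1572.2 kJ
Combining the equations, ΔHrxn = (-1)·(-1322.9) + (3)·(-210.6) + (2)·(-786.1) = -881.1 kJ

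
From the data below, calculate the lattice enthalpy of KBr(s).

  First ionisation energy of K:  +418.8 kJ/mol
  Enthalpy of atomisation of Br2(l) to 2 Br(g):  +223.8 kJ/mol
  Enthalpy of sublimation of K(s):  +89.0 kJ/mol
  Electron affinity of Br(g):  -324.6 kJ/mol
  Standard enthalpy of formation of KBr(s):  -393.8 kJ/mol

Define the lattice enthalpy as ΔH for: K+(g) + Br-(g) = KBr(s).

ΔHf° = 1·ΔHsub + 1·(ΣIE) + 1/2·D(Br2) + 1·EA + U
-393.8 = 1·(+89.0) + 1·(+418.8) + 1/2·(+223.8) + 1·(-324.6) + U
U = -393.8 − (+295.1) = -688.9 kJ/mol

U = -688.9 kJ/mol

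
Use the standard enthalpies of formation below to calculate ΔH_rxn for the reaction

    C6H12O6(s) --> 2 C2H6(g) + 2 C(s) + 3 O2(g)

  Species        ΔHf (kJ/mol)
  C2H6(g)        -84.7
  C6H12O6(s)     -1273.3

Products: 2·(-84.7) + 2·(+0.0) + 3·(+0.0) = -169.4
Reactants: 1·(-1273.3) = -1273.3
ΔH_rxn = (-169.4) − (-1273.3) = 1103.9 kJ/mol

ΔH_rxn = 1103.9 kJ/mol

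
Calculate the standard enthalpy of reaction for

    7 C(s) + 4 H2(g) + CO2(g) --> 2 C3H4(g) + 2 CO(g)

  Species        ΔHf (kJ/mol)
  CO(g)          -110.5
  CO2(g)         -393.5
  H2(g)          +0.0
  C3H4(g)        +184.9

ΔH°rxn = Σ nΔHf°(products) − Σ nΔHf°(reactants).
Products: 2·(+184.9) + 2·(-110.5) = +148.8
Reactants: 7·(+0.0) + 4·(+0.0) + 1·(-393.5) = -393.5
ΔH° = (+148.8) − (-393.5) = 542.3 kJ/mol

ΔH° = 542.3 kJ/mol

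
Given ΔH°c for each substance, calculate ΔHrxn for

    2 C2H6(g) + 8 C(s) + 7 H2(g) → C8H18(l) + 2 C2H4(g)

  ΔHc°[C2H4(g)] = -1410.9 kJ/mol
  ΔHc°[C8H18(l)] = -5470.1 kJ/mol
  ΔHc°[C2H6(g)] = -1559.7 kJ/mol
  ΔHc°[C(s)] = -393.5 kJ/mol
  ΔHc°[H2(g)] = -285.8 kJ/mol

With combustion enthalpies, reactants minus products:
= [2·(-1559.7) + 8·(-393.5) + 7·(-285.8)] − [1·(-5470.1) + 2·(-1410.9)]
= 23.9 kJ/mol

ΔHrxn = 23.9 kJ/mol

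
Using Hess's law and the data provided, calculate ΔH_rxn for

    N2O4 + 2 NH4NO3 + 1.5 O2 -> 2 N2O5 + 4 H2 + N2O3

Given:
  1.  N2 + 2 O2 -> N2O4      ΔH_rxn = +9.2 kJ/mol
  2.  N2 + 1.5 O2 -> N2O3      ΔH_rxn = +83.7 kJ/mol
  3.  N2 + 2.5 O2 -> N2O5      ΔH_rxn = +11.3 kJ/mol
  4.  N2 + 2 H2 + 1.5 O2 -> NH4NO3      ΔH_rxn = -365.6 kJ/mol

ΔH_rxn = 828.3 kJ/mol

eq. 1 reversed: -9.2 kJ/mol
eq. 2 as written: +83.7 kJ/mol
eq. 3 × 2: (2)·(+11.3) = +22.6 kJ/mol
eq. 4 reversed and × 2: (-2)·(-365.6) = +731.2 kJ/mol
ΔH_rxn = (-9.2) + (+83.7) + (+22.6) + (+731.2) = 828.3 kJ/mol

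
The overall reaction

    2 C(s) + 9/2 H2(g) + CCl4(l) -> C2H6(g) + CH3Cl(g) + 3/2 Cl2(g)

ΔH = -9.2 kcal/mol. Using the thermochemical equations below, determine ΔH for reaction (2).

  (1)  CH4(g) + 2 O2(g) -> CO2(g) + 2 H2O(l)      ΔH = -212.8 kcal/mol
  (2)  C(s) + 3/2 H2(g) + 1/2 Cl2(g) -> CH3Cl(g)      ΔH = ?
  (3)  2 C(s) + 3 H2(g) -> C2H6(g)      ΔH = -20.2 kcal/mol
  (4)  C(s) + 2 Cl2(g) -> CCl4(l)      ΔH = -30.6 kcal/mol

ΔH = -19.6 kcal/mol

(1): not needed (O2(g) appears nowhere else).
(2) as written (CH3Cl(g) already on the product side): contributes x
(3) as written (C2H6(g) already on the product side): -20.2 kcal/mol
(4) reversed (reverse to put CCl4(l) on the reactant side): +30.6 kcal/mol
-9.2 = (-20.2) + (+30.6) + x
x = (-9.2 − (+10.4)) / (1) = -19.6 kcal/mol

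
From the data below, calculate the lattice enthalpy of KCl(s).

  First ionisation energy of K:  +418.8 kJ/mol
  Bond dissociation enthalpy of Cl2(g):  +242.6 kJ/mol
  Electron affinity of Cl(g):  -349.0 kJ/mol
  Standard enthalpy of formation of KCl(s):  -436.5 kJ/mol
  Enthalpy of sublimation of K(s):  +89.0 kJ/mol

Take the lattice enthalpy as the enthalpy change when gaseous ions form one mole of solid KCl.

ΔHf° = 1·ΔHsub + 1·(ΣIE) + 1/2·D(Cl2) + 1·EA + U
-436.5 = 1·(+89.0) + 1·(+418.8) + 1/2·(+242.6) + 1·(-349.0) + U
U = -436.5 − (+280.1) = -716.6 kJ/mol

U = -716.6 kJ/mol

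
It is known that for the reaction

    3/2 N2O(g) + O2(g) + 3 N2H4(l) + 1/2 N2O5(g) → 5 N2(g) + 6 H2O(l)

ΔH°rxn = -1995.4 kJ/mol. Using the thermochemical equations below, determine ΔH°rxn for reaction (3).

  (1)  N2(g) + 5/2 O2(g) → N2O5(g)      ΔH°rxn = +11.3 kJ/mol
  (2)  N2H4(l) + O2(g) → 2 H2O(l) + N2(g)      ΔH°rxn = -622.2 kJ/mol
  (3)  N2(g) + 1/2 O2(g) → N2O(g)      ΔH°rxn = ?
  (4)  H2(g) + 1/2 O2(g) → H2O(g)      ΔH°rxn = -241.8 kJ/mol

ΔH°rxn = 82.1 kJ/mol

(1) reversed and × 1/2 (N2O5(g) must end up as a reactant; ×1/2 to match 1/2 N2O5(g) in the target): (-1/2)·(+11.3) = -5.65 kJ/mol
(2) × 3 (scale by 3 for the 3 N2H4(l)): (3)·(-622.2) = -1866.6 kJ/mol
(3) reversed and × 3/2 (N2O(g) must end up as a reactant; ×3/2 to match 3/2 N2O(g) in the target): contributes −3/2·x
(4): not needed (H2O(g) appears nowhere else).
-1995.4 = (-5.65) + (-1866.6) − 3/2·x
x = (-1995.4 − (-1872.25)) / (-3/2) = 82.1 kJ/mol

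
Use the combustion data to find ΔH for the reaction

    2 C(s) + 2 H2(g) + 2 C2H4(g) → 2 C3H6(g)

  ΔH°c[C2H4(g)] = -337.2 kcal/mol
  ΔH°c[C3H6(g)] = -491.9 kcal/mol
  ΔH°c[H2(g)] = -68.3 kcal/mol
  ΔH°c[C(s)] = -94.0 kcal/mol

ΔH = -15.2 kcal/mol

With combustion enthalpies, reactants minus products:
= [2·(-94.0) + 2·(-68.3) + 2·(-337.2)] − [2·(-491.9)]
= -15.2 kcal/mol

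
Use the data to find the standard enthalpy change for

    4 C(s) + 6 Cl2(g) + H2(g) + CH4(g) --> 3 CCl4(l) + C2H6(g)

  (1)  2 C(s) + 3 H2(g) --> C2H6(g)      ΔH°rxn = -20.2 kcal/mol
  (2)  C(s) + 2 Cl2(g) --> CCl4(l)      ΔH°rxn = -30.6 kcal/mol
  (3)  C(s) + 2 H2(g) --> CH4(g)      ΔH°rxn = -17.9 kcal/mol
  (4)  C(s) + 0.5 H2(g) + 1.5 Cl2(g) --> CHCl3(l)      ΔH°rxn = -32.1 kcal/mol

(1) as written: -20.2 kcal/mol
(2) × 3: (3)·(-30.6) = -91.8 kcal/mol
(3) reversed: +17.9 kcal/mol
(4): not needed.
ΔH°rxn = (1)·(-20.2) + (3)·(-30.6) + (-1)·(-17.9) = -94.1 kcal/mol

ΔH°rxn = -94.1 kcal/mol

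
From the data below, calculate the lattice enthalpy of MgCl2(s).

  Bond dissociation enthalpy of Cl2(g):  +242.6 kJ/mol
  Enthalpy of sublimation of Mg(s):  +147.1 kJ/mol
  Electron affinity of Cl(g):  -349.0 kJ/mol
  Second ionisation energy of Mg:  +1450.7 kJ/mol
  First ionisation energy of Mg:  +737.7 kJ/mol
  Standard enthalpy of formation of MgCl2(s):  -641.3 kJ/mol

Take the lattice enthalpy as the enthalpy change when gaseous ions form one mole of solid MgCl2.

ΔHf° = 1·ΔHsub + 1·(ΣIE) + 1·D(Cl2) + 2·EA + U
-641.3 = 1·(+147.1) + 1·(+2188.4) + 1·(+242.6) + 2·(-349.0) + U
U = -641.3 − (+1880.1) = -2521.4 kJ/mol

U = -2521.4 kJ/mol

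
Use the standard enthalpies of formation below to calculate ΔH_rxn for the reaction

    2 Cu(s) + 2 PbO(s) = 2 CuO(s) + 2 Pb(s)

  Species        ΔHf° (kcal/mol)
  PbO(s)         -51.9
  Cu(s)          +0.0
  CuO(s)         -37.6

ΔH_rxn = 28.6 kcal/mol

Products: 2·(-37.6) + 2·(+0.0) = -75.2
Reactants: 2·(+0.0) + 2·(-51.9) = -103.8
ΔH_rxn = (-75.2) − (-103.8) = 28.6 kcal/mol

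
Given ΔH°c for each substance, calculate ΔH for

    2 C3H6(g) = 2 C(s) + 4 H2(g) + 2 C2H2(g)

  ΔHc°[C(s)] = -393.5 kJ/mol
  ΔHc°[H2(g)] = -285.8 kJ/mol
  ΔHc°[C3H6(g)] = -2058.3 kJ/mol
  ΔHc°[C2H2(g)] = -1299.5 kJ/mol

With combustion enthalpies, reactants minus products:
= [2·(-2058.3)] − [2·(-393.5) + 4·(-285.8) + 2·(-1299.5)]
= 412.6 kJ/mol

ΔH = 412.6 kJ/mol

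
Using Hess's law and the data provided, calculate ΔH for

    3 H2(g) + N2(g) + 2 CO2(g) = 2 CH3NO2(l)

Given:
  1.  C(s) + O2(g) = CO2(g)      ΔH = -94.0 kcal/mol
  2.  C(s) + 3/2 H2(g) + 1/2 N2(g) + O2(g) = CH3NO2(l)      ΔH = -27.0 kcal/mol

eq. 1 reversed and × 2: (-2)·(-94.0) = +188.0 kcal/mol
eq. 2 × 2: (2)·(-27.0) = -54.0 kcal/mol
Since enthalpy is a state function, ΔH = (-2)·(-94.0) + (2)·(-27.0) = 134.0 kcal/mol

ΔH = 134.0 kcal/mol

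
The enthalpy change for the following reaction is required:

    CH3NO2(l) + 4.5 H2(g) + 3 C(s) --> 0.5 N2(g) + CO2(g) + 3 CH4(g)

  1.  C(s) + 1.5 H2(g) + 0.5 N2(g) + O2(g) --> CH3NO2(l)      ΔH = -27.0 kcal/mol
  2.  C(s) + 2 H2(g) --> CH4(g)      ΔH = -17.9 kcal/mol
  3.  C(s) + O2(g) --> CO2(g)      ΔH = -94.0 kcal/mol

eq. 1 reversed: +27.0 kcal/mol
eq. 2 × 3: (3)·(-17.9) = -53.7 kcal/mol
eq. 3 as written: -94.0 kcal/mol
ΔH = (+27.0) + (-53.7) + (-94.0) = -120.7 kcal/mol

ΔH = -120.7 kcal/mol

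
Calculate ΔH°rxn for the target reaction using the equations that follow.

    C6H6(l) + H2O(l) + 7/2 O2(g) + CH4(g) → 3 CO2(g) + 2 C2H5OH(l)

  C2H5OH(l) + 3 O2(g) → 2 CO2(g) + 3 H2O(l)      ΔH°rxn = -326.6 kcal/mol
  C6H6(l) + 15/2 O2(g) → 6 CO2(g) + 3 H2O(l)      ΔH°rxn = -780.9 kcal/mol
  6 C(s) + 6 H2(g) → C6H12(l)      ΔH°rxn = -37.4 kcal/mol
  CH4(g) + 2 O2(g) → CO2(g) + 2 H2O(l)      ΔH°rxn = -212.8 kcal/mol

equation 1 reversed and × 2: (-2)·(-326.6) = +653.2 kcal/mol
equation 2 as written: -780.9 kcal/mol
equation 3: not needed.
equation 4 as written: -212.8 kcal/mol
ΔH°rxn = (-2)·(-326.6) + (1)·(-780.9) + (1)·(-212.8) = -340.5 kcal/mol

ΔH°rxn = -340.5 kcal/mol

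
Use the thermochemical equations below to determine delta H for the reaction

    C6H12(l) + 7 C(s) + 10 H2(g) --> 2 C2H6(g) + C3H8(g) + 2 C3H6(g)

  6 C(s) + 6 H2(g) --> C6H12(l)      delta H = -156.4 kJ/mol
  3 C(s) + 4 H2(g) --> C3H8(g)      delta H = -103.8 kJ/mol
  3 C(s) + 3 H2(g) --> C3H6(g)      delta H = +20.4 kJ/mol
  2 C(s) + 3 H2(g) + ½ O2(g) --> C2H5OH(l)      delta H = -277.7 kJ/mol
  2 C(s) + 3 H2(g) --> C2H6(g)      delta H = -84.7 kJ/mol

delta H = -76.0 kJ/mol

equation 1 reversed (reverse to put C6H12(l) on the reactant side): +156.4 kJ/mol
equation 2 as written (C3H8(g) already on the product side): -103.8 kJ/mol
equation 3 × 2 (scale by 2 for the 2 C3H6(g)): (2)·(+20.4) = +40.8 kJ/mol
equation 4: not needed (O2(g) appears nowhere else).
equation 5 × 2 (×2 to match 2 C2H6(g) in the target): (2)·(-84.7) = -169.4 kJ/mol
By Hess's law, delta H = (-1)·(-156.4) + (1)·(-103.8) + (2)·(+20.4) + (2)·(-84.7) = -76.0 kJ/mol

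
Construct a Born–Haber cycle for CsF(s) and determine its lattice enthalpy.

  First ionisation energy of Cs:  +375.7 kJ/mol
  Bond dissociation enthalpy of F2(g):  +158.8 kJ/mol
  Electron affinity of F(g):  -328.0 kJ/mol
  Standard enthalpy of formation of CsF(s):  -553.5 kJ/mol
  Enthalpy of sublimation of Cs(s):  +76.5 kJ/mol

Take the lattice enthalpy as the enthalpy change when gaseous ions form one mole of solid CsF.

ΔHf° = 1·ΔHsub + 1·(ΣIE) + 1/2·D(F2) + 1·EA + U
-553.5 = 1·(+76.5) + 1·(+375.7) + 1/2·(+158.8) + 1·(-328.0) + U
U = -553.5 − (+203.6) = -757.1 kJ/mol

U = -757.1 kJ/mol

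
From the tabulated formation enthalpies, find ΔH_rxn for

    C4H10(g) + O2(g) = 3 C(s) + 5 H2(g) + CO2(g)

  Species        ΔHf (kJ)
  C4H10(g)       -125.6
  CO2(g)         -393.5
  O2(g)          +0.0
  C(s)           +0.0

ΔH_rxn = -267.9 kJ

Products: 3·(+0.0) + 5·(+0.0) + 1·(-393.5) = -393.5
Reactants: 1·(-125.6) + 1·(+0.0) = -125.6
ΔH_rxn = (-393.5) − (-125.6) = -267.9 kJ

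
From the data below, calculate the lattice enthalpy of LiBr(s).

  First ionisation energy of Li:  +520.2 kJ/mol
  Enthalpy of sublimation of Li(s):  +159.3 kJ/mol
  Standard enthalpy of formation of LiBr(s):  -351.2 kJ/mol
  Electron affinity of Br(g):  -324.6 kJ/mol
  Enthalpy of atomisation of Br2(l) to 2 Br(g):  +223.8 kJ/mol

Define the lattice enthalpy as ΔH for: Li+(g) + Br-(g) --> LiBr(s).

ΔHf° = 1·ΔHsub + 1·(ΣIE) + 1/2·D(Br2) + 1·EA + U
-351.2 = 1·(+159.3) + 1·(+520.2) + 1/2·(+223.8) + 1·(-324.6) + U
U = -351.2 − (+466.8) = -818.0 kJ/mol

U = -818.0 kJ/mol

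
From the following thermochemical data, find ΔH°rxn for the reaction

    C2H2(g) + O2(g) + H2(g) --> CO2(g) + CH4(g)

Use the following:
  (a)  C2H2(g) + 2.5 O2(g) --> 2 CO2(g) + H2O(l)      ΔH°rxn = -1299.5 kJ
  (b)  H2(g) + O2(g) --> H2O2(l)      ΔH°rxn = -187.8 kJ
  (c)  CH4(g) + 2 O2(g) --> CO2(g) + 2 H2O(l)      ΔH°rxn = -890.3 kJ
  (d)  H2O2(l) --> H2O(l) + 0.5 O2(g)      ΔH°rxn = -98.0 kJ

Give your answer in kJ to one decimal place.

ΔH°rxn = -695.0 kJ

(a) as written: -1299.5 kJ
(b) as written: -187.8 kJ
(c) reversed: +890.3 kJ
(d) as written: -98.0 kJ
Summing the manipulated equations, ΔH°rxn = (1)·(-1299.5) + (1)·(-187.8) + (-1)·(-890.3) + (1)·(-98.0) = -695.0 kJ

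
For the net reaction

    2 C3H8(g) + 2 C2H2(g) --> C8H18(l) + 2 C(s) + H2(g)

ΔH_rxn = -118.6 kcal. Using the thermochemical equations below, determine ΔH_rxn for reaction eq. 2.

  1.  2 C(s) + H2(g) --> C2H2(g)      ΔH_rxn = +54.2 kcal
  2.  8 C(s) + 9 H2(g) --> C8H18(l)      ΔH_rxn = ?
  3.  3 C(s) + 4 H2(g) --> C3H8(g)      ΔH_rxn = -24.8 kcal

ΔH_rxn = -59.8 kcal

eq. 1 reversed and × 2: (-2)·(+54.2) = -108.4 kcal
eq. 2 as written: contributes x
eq. 3 reversed and × 2: (-2)·(-24.8) = +49.6 kcal
-118.6 = (-108.4) + (+49.6) + x
x = (-118.6 − (-58.8)) / (1) = -59.8 kcal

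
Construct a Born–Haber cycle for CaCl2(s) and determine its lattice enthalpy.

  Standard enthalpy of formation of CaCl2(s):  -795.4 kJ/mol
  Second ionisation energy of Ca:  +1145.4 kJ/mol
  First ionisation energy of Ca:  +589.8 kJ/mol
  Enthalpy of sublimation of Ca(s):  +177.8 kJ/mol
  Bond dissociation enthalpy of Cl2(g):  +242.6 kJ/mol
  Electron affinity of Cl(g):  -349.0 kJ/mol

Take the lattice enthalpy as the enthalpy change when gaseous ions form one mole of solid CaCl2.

U = -2253.0 kJ/mol

ΔHf° = 1·ΔHsub + 1·(ΣIE) + 1·D(Cl2) + 2·EA + U
-795.4 = 1·(+177.8) + 1·(+1735.2) + 1·(+242.6) + 2·(-349.0) + U
U = -795.4 − (+1457.6) = -2253.0 kJ/mol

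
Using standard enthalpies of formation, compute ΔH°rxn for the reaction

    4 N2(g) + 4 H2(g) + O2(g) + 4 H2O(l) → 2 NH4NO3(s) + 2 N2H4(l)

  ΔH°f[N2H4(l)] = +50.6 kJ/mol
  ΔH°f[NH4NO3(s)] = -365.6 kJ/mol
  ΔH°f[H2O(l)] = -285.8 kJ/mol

ΔH°rxn = 513.2 kJ/mol

Products: 2·(-365.6) + 2·(+50.6) = -630.0
Reactants: 4·(+0.0) + 4·(+0.0) + 1·(+0.0) + 4·(-285.8) = -1143.2
ΔH°rxn = (-630.0) − (-1143.2) = 513.2 kJ/mol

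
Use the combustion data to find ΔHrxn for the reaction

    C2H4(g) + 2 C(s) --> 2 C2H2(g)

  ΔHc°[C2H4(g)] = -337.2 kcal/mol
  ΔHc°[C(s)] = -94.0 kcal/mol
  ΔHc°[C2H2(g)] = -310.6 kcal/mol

Using ΔH = Σ nΔHc°(reactants) − Σ nΔHc°(products):
= [1·(-337.2) + 2·(-94.0)] − [2·(-310.6)]
= 96.0 kcal/mol

ΔHrxn = 96.0 kcal/mol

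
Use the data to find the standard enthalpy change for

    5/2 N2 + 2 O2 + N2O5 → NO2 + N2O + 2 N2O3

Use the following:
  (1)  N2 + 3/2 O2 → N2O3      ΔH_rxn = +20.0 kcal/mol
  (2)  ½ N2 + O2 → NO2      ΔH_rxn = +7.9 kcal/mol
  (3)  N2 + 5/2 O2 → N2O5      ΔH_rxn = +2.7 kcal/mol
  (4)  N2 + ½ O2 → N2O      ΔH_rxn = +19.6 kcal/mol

(1) × 2 (scale by 2 for the 2 N2O3): (2)·(+20.0) = +40.0 kcal/mol
(2) as written (NO2 already on the product side): +7.9 kcal/mol
(3) reversed (reverse to put N2O5 on the reactant side): -2.7 kcal/mol
(4) as written (N2O already on the product side): +19.6 kcal/mol
Since enthalpy is a state function, ΔH_rxn = (2)·(+20.0) + (1)·(+7.9) + (-1)·(+2.7) + (1)·(+19.6) = 64.8 kcal/mol

ΔH_rxn = 64.8 kcal/mol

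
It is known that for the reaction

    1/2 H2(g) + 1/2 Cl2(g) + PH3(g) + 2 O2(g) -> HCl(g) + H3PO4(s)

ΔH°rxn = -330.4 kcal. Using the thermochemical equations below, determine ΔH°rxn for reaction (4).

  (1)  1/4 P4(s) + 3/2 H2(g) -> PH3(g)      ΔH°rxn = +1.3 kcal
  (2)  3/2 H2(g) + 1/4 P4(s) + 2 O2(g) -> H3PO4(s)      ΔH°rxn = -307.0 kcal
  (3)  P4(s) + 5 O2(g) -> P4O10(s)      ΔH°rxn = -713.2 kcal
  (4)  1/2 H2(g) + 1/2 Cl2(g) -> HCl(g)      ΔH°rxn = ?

ΔH°rxn = -22.1 kcal

(1) reversed (PH3(g) must end up as a reactant): -1.3 kcal
(2) as written (H3PO4(s) already on the product side): -307.0 kcal
(3): not needed (P4O10(s) appears nowhere else).
(4) as written (HCl(g) already on the product side): contributes x
-330.4 = (-1.3) + (-307.0) + x
x = (-330.4 − (-308.3)) / (1) = -22.1 kcal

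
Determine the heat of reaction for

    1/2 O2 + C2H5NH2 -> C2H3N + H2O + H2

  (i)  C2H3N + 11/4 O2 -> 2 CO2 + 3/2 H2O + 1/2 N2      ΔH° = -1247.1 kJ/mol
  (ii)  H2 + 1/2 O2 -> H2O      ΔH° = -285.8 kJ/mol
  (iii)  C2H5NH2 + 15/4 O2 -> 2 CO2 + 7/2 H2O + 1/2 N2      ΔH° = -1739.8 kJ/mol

(i) reversed (reverse to put C2H3N on the product side): +1247.1 kJ/mol
(ii) reversed (H2 must end up as a product): +285.8 kJ/mol
(iii) as written (C2H5NH2 already on the reactant side): -1739.8 kJ/mol
Summing the manipulated equations, ΔH° = (+1247.1) + (+285.8) + (-1739.8) = -206.9 kJ/mol

ΔH° = -206.9 kJ/mol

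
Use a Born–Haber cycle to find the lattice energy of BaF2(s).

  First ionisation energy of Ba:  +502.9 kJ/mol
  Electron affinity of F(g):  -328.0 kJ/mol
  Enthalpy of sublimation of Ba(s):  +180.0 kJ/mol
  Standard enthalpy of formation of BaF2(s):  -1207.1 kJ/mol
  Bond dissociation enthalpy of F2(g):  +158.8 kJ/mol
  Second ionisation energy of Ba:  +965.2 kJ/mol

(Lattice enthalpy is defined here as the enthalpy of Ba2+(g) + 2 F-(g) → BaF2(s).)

ΔHf° = 1·ΔHsub + 1·(ΣIE) + 1·D(F2) + 2·EA + U
-1207.1 = 1·(+180.0) + 1·(+1468.1) + 1·(+158.8) + 2·(-328.0) + U
U = -1207.1 − (+1150.9) = -2358.0 kJ/mol

U = -2358.0 kJ/mol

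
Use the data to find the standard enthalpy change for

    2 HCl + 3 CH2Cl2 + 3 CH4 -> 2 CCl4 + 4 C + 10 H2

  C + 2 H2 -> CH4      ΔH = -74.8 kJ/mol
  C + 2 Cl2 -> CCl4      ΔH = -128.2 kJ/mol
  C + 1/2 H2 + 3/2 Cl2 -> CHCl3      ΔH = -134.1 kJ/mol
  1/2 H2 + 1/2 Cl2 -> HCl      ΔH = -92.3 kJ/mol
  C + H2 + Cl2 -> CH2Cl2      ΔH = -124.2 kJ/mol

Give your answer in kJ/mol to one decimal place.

ΔH = 525.2 kJ/mol

equation 1 reversed and × 3 (CH4 must end up as a reactant; scale by 3 for the 3 CH4): (-3)·(-74.8) = +224.4 kJ/mol
equation 2 × 2 (×2 to match 2 CCl4 in the target): (2)·(-128.2) = -256.4 kJ/mol
equation 3: not needed (CHCl3 appears nowhere else).
equation 4 reversed and × 2 (reverse to put HCl on the reactant side; ×2 to match 2 HCl in the target): (-2)·(-92.3) = +184.6 kJ/mol
equation 5 reversed and × 3 (CH2Cl2 must end up as a reactant; ×3 to match 3 CH2Cl2 in the target): (-3)·(-124.2) = +372.6 kJ/mol
Combining the equations, ΔH = (-3)·(-74.8) + (2)·(-128.2) + (-2)·(-92.3) + (-3)·(-124.2) = 525.2 kJ/mol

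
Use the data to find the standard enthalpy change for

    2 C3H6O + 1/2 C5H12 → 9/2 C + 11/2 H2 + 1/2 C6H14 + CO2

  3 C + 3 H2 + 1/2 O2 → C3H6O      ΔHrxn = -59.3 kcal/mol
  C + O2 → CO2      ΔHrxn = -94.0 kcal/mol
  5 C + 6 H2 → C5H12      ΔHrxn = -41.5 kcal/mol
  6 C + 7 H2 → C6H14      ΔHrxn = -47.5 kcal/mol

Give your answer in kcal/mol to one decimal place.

equation 1 reversed and × 2 (reverse to put C3H6O on the reactant side; ×2 to match 2 C3H6O in the target): (-2)·(-59.3) = +118.6 kcal/mol
equation 2 as written (CO2 already on the product side): -94.0 kcal/mol
equation 3 reversed and × 1/2 (C5H12 must end up as a reactant; scale by 1/2 for the 1/2 C5H12): (-1/2)·(-41.5) = +20.75 kcal/mol
equation 4 × 1/2 (×1/2 to match 1/2 C6H14 in the target): (1/2)·(-47.5) = -23.75 kcal/mol
By Hess's law, ΔHrxn = (+118.6) + (-94.0) + (+20.75) + (-23.75) = 21.6 kcal/mol

ΔHrxn = 21.6 kcal/mol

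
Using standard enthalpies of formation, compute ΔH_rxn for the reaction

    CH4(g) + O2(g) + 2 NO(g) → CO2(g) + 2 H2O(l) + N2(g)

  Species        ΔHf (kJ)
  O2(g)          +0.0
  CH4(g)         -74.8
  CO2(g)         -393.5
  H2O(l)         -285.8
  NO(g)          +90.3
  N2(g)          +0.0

ΔH_rxn = -1070.9 kJ

ΔH°rxn = Σ nΔHf°(products) − Σ nΔHf°(reactants).
Products: 1·(-393.5) + 2·(-285.8) + 1·(+0.0) = -965.1
Reactants: 1·(-74.8) + 1·(+0.0) + 2·(+90.3) = +105.8
ΔH_rxn = (-965.1) − (+105.8) = -1070.9 kJ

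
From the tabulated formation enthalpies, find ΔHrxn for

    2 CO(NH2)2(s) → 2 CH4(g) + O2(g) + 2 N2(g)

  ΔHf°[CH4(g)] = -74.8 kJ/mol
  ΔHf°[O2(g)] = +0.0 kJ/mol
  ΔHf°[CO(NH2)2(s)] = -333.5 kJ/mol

ΔH°rxn = Σ nΔHf°(products) − Σ nΔHf°(reactants).
Products: 2·(-74.8) + 1·(+0.0) + 2·(+0.0) = -149.6
Reactants: 2·(-333.5) = -667.0
ΔHrxn = (-149.6) − (-667.0) = 517.4 kJ/mol

ΔHrxn = 517.4 kJ/mol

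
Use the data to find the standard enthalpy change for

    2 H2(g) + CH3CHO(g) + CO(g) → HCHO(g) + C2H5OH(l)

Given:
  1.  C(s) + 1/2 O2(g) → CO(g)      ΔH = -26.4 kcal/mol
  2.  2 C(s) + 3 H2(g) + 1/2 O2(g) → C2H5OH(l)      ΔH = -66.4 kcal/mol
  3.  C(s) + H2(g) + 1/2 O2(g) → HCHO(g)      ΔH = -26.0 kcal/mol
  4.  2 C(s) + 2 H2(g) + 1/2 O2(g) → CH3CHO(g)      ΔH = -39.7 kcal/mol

ΔH = -26.3 kcal/mol

eq. 1 reversed (reverse to put CO(g) on the reactant side): +26.4 kcal/mol
eq. 2 as written (C2H5OH(l) already on the product side): -66.4 kcal/mol
eq. 3 as written (HCHO(g) already on the product side): -26.0 kcal/mol
eq. 4 reversed (reverse to put CH3CHO(g) on the reactant side): +39.7 kcal/mol
Since enthalpy is a state function, ΔH = (-1)·(-26.4) + (1)·(-66.4) + (1)·(-26.0) + (-1)·(-39.7) = -26.3 kcal/mol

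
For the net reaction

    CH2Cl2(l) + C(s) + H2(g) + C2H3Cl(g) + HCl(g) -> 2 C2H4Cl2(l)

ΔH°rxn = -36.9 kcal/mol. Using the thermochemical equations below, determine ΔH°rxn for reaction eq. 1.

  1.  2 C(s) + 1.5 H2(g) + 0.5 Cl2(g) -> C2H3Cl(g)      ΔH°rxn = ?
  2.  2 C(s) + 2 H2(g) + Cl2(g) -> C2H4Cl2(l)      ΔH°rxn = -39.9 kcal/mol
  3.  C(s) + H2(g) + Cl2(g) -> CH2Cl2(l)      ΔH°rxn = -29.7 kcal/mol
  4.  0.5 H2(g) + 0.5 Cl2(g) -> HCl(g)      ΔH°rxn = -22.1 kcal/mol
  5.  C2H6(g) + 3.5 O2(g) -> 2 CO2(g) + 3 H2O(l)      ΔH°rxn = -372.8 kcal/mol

ΔH°rxn = 8.9 kcal/mol

eq. 1 reversed (C2H3Cl(g) must end up as a reactant): contributes −x
eq. 2 × 2 (scale by 2 for the 2 C2H4Cl2(l)): (2)·(-39.9) = -79.8 kcal/mol
eq. 3 reversed (reverse to put CH2Cl2(l) on the reactant side): +29.7 kcal/mol
eq. 4 reversed (HCl(g) must end up as a reactant): +22.1 kcal/mol
eq. 5: not needed (O2(g) appears nowhere else).
-36.9 = (-79.8) + (+29.7) + (+22.1) − x
x = (-36.9 − (-28.0)) / (-1) = 8.9 kcal/mol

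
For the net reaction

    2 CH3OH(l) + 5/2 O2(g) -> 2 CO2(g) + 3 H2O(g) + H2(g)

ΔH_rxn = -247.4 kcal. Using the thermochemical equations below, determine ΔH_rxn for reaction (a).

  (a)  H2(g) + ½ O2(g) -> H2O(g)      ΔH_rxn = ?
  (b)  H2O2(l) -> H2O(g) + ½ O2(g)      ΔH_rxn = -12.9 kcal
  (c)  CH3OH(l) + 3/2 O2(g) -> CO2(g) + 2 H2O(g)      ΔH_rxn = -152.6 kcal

(a) reversed: contributes −x
(b): not needed.
(c) × 2: (2)·(-152.6) = -305.2 kcal
-247.4 = (-305.2) − x
x = (-247.4 − (-305.2)) / (-1) = -57.8 kcal

ΔH_rxn = -57.8 kcal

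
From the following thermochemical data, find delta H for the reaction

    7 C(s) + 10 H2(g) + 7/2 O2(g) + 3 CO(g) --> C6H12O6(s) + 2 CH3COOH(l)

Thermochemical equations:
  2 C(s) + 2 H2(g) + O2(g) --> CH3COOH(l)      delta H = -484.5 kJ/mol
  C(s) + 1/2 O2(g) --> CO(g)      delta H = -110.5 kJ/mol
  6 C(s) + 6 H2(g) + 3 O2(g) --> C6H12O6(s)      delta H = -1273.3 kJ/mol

delta H = -1910.8 kJ/mol

equation 1 × 2 (×2 to match 2 CH3COOH(l) in the target): (2)·(-484.5) = -969.0 kJ/mol
equation 2 reversed and × 3 (CO(g) must end up as a reactant; scale by 3 for the 3 CO(g)): (-3)·(-110.5) = +331.5 kJ/mol
equation 3 as written (C6H12O6(s) already on the product side): -1273.3 kJ/mol
Since enthalpy is a state function, delta H = (2)·(-484.5) + (-3)·(-110.5) + (1)·(-1273.3) = -1910.8 kJ/mol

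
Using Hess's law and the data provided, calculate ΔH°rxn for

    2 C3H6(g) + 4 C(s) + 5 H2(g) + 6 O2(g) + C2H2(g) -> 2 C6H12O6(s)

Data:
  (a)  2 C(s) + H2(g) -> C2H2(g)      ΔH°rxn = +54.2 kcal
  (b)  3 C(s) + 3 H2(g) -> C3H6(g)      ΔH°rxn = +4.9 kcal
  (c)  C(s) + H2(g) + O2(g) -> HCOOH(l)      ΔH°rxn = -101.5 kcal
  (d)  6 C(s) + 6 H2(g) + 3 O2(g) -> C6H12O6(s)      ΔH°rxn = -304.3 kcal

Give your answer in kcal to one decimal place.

ΔH°rxn = -672.6 kcal

(a) reversed (C2H2(g) must end up as a reactant): -54.2 kcal
(b) reversed and × 2 (C3H6(g) must end up as a reactant; scale by 2 for the 2 C3H6(g)): (-2)·(+4.9) = -9.8 kcal
(c): not needed (HCOOH(l) appears nowhere else).
(d) × 2 (×2 to match 2 C6H12O6(s) in the target): (2)·(-304.3) = -608.6 kcal
Since enthalpy is a state function, ΔH°rxn = (-54.2) + (-9.8) + (-608.6) = -672.6 kcal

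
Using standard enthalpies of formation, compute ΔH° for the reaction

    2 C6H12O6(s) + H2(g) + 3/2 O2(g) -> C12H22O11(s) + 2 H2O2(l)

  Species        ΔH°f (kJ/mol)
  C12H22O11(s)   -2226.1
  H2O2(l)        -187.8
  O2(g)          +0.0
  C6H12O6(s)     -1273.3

ΔH° = -55.1 kJ/mol

Products: 1·(-2226.1) + 2·(-187.8) = -2601.7
Reactants: 2·(-1273.3) + 1·(+0.0) + 3/2·(+0.0) = -2546.6
ΔH° = (-2601.7) − (-2546.6) = -55.1 kJ/mol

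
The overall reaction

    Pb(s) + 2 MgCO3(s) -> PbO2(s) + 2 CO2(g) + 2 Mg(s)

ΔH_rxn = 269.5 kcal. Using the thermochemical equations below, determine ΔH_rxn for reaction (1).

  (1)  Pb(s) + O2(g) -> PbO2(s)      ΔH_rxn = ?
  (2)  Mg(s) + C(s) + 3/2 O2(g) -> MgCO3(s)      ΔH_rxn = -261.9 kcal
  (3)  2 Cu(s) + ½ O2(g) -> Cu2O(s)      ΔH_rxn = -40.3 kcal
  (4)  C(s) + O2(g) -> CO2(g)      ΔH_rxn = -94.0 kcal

ΔH_rxn = -66.3 kcal

(1) as written: contributes x
(2) reversed and × 2: (-2)·(-261.9) = +523.8 kcal
(3): not needed.
(4) × 2: (2)·(-94.0) = -188.0 kcal
+269.5 = (+523.8) + (-188.0) + x
x = (+269.5 − (+335.8)) / (1) = -66.3 kcal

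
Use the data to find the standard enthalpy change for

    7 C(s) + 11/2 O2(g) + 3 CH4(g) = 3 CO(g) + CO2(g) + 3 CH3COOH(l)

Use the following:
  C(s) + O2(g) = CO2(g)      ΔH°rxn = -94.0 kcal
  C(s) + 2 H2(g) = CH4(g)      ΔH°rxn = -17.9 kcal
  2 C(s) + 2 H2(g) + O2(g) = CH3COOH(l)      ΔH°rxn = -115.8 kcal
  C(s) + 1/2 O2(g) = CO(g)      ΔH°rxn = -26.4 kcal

equation 1 as written (CO2(g) already on the product side): -94.0 kcal
equation 2 reversed and × 3 (reverse to put CH4(g) on the reactant side; scale by 3 for the 3 CH4(g)): (-3)·(-17.9) = +53.7 kcal
equation 3 × 3 (×3 to match 3 CH3COOH(l) in the target): (3)·(-115.8) = -347.4 kcal
equation 4 × 3 (scale by 3 for the 3 CO(g)): (3)·(-26.4) = -79.2 kcal
By Hess's law, ΔH°rxn = (1)·(-94.0) + (-3)·(-17.9) + (3)·(-115.8) + (3)·(-26.4) = -466.9 kcal

ΔH°rxn = -466.9 kcal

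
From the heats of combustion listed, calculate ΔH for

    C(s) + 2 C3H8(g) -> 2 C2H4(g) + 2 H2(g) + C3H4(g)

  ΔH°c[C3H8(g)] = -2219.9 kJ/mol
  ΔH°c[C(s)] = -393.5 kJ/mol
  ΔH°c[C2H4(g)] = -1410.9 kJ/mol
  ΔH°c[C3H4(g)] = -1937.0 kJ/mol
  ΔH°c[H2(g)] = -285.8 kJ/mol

ΔH = 497.1 kJ/mol

With combustion enthalpies, reactants minus products:
= [1·(-393.5) + 2·(-2219.9)] − [2·(-1410.9) + 2·(-285.8) + 1·(-1937.0)]
= 497.1 kJ/mol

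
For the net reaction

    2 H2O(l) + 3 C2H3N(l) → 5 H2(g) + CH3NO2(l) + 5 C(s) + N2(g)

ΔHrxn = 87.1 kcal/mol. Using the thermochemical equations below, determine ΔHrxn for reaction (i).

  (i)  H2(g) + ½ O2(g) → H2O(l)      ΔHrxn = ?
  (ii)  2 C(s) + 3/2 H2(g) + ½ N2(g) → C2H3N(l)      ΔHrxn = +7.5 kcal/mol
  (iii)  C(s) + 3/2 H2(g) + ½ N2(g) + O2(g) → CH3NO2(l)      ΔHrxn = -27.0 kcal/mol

(i) reversed and × 2 (H2O(l) must end up as a reactant; scale by 2 for the 2 H2O(l)): contributes −2·x
(ii) reversed and × 3 (reverse to put C2H3N(l) on the reactant side; scale by 3 for the 3 C2H3N(l)): (-3)·(+7.5) = -22.5 kcal/mol
(iii) as written (CH3NO2(l) already on the product side): -27.0 kcal/mol
+87.1 = (-22.5) + (-27.0) − 2·x
x = (+87.1 − (-49.5)) / (-2) = -68.3 kcal/mol

ΔHrxn = -68.3 kcal/mol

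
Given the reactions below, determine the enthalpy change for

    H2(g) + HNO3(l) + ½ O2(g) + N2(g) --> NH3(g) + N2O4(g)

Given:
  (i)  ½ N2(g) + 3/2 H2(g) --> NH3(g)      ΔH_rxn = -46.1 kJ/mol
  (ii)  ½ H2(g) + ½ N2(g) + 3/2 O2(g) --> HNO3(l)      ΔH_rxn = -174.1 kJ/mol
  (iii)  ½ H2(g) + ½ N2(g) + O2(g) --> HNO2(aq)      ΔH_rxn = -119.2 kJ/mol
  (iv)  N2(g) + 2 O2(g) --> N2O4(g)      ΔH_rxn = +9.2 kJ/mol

ΔH_rxn = 137.2 kJ/mol

(i) as written: -46.1 kJ/mol
(ii) reversed: +174.1 kJ/mol
(iii): not needed.
(iv) as written: +9.2 kJ/mol
Combining the equations, ΔH_rxn = (-46.1) + (+174.1) + (+9.2) = 137.2 kJ/mol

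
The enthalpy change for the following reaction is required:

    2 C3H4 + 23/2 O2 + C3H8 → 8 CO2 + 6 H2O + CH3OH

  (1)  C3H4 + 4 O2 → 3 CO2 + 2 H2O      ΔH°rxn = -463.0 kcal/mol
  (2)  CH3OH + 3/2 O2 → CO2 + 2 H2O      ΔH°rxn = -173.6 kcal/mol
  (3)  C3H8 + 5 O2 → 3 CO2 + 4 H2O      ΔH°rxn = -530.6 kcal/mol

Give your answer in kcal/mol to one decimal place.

ΔH°rxn = -1283.0 kcal/mol

(1) × 2 (×2 to match 2 C3H4 in the target): (2)·(-463.0) = -926.0 kcal/mol
(2) reversed (reverse to put CH3OH on the product side): +173.6 kcal/mol
(3) as written (C3H8 already on the reactant side): -530.6 kcal/mol
ΔH°rxn = (2)·(-463.0) + (-1)·(-173.6) + (1)·(-530.6) = -1283.0 kcal/mol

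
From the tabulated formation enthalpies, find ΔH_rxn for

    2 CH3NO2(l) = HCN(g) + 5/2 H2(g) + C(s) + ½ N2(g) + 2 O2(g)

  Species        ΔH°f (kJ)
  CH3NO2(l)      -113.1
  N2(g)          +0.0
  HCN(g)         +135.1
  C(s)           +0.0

ΔH_rxn = 361.3 kJ

Products: 1·(+135.1) + 5/2·(+0.0) + 1·(+0.0) + 1/2·(+0.0) + 2·(+0.0) = +135.1
Reactants: 2·(-113.1) = -226.2
ΔH_rxn = (+135.1) − (-226.2) = 361.3 kJ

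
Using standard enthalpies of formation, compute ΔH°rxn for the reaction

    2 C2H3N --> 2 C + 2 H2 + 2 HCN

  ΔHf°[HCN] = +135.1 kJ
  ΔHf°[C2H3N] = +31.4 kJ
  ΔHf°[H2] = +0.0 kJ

ΔH°rxn = 207.4 kJ

Products: 2·(+0.0) + 2·(+0.0) + 2·(+135.1) = +270.2
Reactants: 2·(+31.4) = +62.8
ΔH°rxn = (+270.2) − (+62.8) = 207.4 kJ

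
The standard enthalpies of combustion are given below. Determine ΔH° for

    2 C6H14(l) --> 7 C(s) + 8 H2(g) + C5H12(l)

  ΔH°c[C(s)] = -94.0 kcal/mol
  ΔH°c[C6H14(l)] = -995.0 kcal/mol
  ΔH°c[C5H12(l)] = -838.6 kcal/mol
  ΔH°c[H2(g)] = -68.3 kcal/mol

ΔH° = 53.0 kcal/mol

With combustion enthalpies, reactants minus products:
= [2·(-995.0)] − [7·(-94.0) + 8·(-68.3) + 1·(-838.6)]
= 53.0 kcal/mol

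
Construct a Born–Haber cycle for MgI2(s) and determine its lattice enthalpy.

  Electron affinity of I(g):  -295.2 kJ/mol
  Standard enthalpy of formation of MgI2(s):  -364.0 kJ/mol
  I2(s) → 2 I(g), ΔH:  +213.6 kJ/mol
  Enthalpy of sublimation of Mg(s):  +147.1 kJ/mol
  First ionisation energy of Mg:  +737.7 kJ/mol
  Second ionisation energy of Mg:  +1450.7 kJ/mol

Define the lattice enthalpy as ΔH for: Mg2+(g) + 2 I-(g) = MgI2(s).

U = -2322.7 kJ/mol

ΔHf° = 1·ΔHsub + 1·(ΣIE) + 1·D(I2) + 2·EA + U
-364.0 = 1·(+147.1) + 1·(+2188.4) + 1·(+213.6) + 2·(-295.2) + U
U = -364.0 − (+1958.7) = -2322.7 kJ/mol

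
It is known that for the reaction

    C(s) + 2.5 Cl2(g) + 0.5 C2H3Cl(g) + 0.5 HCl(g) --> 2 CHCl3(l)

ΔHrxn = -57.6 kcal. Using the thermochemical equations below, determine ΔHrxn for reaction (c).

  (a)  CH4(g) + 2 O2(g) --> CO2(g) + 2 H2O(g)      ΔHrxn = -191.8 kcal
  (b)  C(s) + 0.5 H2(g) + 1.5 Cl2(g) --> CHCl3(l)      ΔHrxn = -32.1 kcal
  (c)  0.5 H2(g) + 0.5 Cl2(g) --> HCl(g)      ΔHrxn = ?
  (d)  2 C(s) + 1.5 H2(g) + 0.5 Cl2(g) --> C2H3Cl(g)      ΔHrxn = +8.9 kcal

ΔHrxn = -22.1 kcal

(a): not needed.
(b) × 2: (2)·(-32.1) = -64.2 kcal
(c) reversed and × 1/2: contributes −1/2·x
(d) reversed and × 1/2: (-1/2)·(+8.9) = -4.45 kcal
-57.6 = (-64.2) + (-4.45) − 1/2·x
x = (-57.6 − (-68.65)) / (-1/2) = -22.1 kcal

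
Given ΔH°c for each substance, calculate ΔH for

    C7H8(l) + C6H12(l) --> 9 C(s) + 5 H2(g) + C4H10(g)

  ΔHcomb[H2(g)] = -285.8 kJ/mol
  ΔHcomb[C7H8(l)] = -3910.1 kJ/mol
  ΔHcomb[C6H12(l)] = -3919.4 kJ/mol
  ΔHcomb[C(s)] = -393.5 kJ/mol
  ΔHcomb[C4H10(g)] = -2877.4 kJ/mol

Using ΔH = Σ nΔHc°(reactants) − Σ nΔHc°(products):
= [1·(-3910.1) + 1·(-3919.4)] − [9·(-393.5) + 5·(-285.8) + 1·(-2877.4)]
= 18.4 kJ/mol

ΔH = 18.4 kJ/mol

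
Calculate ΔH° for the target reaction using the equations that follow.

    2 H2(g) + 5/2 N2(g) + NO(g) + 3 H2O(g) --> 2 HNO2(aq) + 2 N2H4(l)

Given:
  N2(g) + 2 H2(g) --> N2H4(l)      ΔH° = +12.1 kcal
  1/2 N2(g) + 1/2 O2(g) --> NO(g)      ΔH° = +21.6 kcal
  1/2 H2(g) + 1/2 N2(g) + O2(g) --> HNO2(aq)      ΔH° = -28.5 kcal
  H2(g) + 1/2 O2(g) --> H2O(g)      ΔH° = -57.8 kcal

equation 1 × 2: (2)·(+12.1) = +24.2 kcal
equation 2 reversed: -21.6 kcal
equation 3 × 2: (2)·(-28.5) = -57.0 kcal
equation 4 reversed and × 3: (-3)·(-57.8) = +173.4 kcal
ΔH° = (+24.2) + (-21.6) + (-57.0) + (+173.4) = 119.0 kcal

ΔH° = 119.0 kcal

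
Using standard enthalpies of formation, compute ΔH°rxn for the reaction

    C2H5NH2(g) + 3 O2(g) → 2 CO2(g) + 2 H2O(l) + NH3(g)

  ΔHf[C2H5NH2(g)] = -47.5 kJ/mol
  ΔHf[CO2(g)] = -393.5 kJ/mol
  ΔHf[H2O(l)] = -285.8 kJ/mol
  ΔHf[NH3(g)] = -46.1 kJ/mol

Products: 2·(-393.5) + 2·(-285.8) + 1·(-46.1) = -1404.7
Reactants: 1·(-47.5) + 3·(+0.0) = -47.5
ΔH°rxn = (-1404.7) − (-47.5) = -1357.2 kJ/mol

ΔH°rxn = -1357.2 kJ/mol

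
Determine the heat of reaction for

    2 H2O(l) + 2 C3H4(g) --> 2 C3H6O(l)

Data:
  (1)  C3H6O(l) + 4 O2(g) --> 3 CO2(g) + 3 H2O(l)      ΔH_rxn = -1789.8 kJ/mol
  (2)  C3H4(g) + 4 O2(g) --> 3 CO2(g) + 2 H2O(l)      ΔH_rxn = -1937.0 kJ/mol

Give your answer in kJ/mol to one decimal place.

ΔH_rxn = -294.4 kJ/mol

(1) reversed and × 2: (-2)·(-1789.8) = +3579.6 kJ/mol
(2) × 2: (2)·(-1937.0) = -3874.0 kJ/mol
ΔH_rxn = (-2)·(-1789.8) + (2)·(-1937.0) = -294.4 kJ/mol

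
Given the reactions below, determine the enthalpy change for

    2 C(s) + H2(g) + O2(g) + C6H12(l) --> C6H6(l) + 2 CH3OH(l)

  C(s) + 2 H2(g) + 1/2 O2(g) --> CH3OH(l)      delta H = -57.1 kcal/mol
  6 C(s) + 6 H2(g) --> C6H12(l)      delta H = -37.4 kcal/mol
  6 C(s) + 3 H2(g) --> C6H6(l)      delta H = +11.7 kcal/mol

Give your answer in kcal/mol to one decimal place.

delta H = -65.1 kcal/mol

equation 1 × 2: (2)·(-57.1) = -114.2 kcal/mol
equation 2 reversed: +37.4 kcal/mol
equation 3 as written: +11.7 kcal/mol
Since enthalpy is a state function, delta H = (2)·(-57.1) + (-1)·(-37.4) + (1)·(+11.7) = -65.1 kcal/mol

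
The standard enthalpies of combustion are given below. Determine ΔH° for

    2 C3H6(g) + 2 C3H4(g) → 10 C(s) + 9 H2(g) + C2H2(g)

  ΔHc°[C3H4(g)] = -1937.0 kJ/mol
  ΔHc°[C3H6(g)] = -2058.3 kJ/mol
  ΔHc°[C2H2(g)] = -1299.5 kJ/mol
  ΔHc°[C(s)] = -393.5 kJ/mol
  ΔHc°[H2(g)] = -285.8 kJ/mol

With combustion enthalpies, reactants minus products:
= [2·(-2058.3) + 2·(-1937.0)] − [10·(-393.5) + 9·(-285.8) + 1·(-1299.5)]
= -183.9 kJ/mol

ΔH° = -183.9 kJ/mol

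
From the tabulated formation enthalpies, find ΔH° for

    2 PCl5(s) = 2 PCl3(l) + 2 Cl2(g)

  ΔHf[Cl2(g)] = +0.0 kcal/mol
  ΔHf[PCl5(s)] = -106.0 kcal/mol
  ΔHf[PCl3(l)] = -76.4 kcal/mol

Products: 2·(-76.4) + 2·(+0.0) = -152.8
Reactants: 2·(-106.0) = -212.0
ΔH° = (-152.8) − (-212.0) = 59.2 kcal/mol

ΔH° = 59.2 kcal/mol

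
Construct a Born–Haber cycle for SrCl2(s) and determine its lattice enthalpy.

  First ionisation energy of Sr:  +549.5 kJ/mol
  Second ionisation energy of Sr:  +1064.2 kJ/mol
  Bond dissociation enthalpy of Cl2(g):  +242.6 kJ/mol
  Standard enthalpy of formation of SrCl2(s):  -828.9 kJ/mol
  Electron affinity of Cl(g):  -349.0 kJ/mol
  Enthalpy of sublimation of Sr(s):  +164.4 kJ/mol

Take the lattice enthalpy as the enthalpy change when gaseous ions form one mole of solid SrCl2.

U = -2151.6 kJ/mol

ΔHf° = 1·ΔHsub + 1·(ΣIE) + 1·D(Cl2) + 2·EA + U
-828.9 = 1·(+164.4) + 1·(+1613.7) + 1·(+242.6) + 2·(-349.0) + U
U = -828.9 − (+1322.7) = -2151.6 kJ/mol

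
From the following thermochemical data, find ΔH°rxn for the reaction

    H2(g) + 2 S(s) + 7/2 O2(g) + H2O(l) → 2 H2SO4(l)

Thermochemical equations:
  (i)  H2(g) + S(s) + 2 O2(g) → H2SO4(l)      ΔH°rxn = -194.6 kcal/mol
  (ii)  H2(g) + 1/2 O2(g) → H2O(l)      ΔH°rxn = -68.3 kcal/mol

(i) × 2: (2)·(-194.6) = -389.2 kcal/mol
(ii) reversed: +68.3 kcal/mol
ΔH°rxn = (2)·(-194.6) + (-1)·(-68.3) = -320.9 kcal/mol

ΔH°rxn = -320.9 kcal/mol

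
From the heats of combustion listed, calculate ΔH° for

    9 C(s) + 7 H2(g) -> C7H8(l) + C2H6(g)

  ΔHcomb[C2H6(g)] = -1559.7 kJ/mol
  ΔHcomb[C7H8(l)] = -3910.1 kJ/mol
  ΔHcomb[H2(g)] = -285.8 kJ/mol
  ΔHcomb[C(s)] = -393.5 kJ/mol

ΔH° = -72.3 kJ/mol

With combustion enthalpies, reactants minus products:
= [9·(-393.5) + 7·(-285.8)] − [1·(-3910.1) + 1·(-1559.7)]
= -72.3 kJ/mol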